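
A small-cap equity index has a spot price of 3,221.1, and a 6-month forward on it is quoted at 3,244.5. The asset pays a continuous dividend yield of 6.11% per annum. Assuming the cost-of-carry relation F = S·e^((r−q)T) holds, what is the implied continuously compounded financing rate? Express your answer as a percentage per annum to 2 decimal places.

7.56%

From F = S·e^((r−q)T): (r − q) = ln(F/S)/T
ln(3244.5/3221.1) = ln(1.007265) = 0.007239
(r − q) = 0.007239 / (6/12) = 0.014478
r = ln(F/S)/T + q = 0.014478 + 0.0611 = 0.075578
r = 7.56%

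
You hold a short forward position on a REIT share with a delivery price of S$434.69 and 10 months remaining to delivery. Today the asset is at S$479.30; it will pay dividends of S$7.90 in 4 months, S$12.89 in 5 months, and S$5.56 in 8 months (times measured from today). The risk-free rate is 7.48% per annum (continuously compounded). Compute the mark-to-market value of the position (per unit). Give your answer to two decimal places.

-S$45.39

PV(remaining dividends) I = 7.90·e^(−0.0748·4/12) + 12.89·e^(−0.0748·5/12) + 5.56·e^(−0.0748·8/12) = 25.4895
Current forward F = (S − I)·e^(rT) = (479.30 − 25.4895)·e^(0.0748·10/12) = 453.8105 × 1.064317 = 482.9982
Value (long) = (F − K)·e^(−rT) = (482.9982 − 434.69) × 0.939570 = 45.3889
Short position value = −(long value) = -S$45.39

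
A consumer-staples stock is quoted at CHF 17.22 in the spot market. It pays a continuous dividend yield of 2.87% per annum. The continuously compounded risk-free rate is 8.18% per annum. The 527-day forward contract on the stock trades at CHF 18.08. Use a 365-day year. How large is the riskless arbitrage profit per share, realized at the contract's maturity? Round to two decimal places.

CHF 0.51 per share

Fair forward: F* = S·e^(carry·T), with carry = (r − q) = 0.0818 − 0.0287 = 0.0531
F* = 17.22 · e^(0.0531 × 527/365) = 17.22 · e^0.076668 = 17.22 × 1.079684 = CHF 18.5922
Market CHF 18.08 < fair CHF 18.5922: forward underpriced → reverse cash-and-carry (short spot, go long the forward).
At maturity, profit = |F_mkt − F*| = |18.08 − 18.5922| = CHF 0.51 per share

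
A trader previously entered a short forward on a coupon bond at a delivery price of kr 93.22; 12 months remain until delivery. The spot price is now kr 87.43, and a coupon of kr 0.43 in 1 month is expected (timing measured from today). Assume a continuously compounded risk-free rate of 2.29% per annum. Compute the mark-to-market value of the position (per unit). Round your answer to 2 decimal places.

PV(remaining coupons) I = 0.43·e^(−0.0229·1/12) = 0.4292
Current forward F = (S − I)·e^(rT) = (87.43 − 0.4292)·e^(0.0229·12/12) = 87.0008 × 1.023164 = 89.0161
Value (long) = (F − K)·e^(−rT) = (89.0161 − 93.22) × 0.977360 = -4.1087
Short position value = −(long value) = kr 4.11

kr 4.11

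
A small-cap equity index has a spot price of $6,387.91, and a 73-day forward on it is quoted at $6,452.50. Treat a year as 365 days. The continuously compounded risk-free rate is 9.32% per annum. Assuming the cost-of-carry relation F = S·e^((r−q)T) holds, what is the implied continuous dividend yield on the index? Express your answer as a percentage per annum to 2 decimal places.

From F = S·e^((r−q)T): (r − q) = ln(F/S)/T
ln(6452.50/6387.91) = ln(1.010111) = 0.010060
(r − q) = 0.010060 / (73/365) = 0.050300
q = r − ln(F/S)/T = 0.0932 − 0.050300 = 0.042900
q = 4.29%

4.29%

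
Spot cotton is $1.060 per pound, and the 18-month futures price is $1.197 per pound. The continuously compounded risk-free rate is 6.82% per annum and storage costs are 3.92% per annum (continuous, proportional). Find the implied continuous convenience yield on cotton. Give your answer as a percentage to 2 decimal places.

2.64%

F = S·e^((r+u−y)T) ⇒ (r+u−y) = ln(F/S)/T
ln(1.197/1.060) = 0.121550; /T ⇒ 0.081033
y = r + u − ln(F/S)/T = 0.0682 + 0.0392 − 0.081033 = 0.026367
y = 2.64%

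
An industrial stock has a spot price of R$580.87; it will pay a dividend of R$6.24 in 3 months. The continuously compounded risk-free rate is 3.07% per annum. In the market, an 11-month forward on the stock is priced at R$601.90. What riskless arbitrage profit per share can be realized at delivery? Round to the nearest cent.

PV(dividends) I = 6.24·e^(−0.0307·3/12) = 6.1923
Fair forward F* = (S − I)·e^(rT) = (580.87 − 6.1923)·e^0.028142 = 574.6777 × 1.028542 = 591.0802
Market R$601.90 > fair 591.0802: forward overpriced → cash-and-carry (borrow at r, buy the stock and collect the dividends, short the forward).
Profit at T = |F_mkt − F*| = |601.90 − 591.0802| = R$10.82 per share

R$10.82 per share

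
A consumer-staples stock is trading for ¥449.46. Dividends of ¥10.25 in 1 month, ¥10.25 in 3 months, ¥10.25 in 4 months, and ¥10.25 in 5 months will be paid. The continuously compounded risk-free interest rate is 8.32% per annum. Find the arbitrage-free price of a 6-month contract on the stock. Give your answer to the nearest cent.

PV(dividends) I = 10.25·e^(−0.0832·1/12) + 10.25·e^(−0.0832·3/12) + 10.25·e^(−0.0832·4/12) + 10.25·e^(−0.0832·5/12)
I = 10.1792 + 10.0390 + 9.9696 + 9.9008 = 40.0886
F = (S − I)·e^(rT) = (449.46 − 40.0886) · e^(0.0832·6/12)
= 409.3714 · e^0.041600 = 409.3714 × 1.042477 = ¥426.76

¥426.76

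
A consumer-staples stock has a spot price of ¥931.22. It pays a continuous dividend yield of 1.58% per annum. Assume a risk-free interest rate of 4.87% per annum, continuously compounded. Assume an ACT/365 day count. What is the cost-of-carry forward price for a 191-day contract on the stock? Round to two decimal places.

F = S·e^((r − q)T) = 931.22 · e^((0.0487 − 0.0158) × 191/365)
= 931.22 · e^0.017216 = 931.22 × 1.017365
F = ¥947.39

¥947.39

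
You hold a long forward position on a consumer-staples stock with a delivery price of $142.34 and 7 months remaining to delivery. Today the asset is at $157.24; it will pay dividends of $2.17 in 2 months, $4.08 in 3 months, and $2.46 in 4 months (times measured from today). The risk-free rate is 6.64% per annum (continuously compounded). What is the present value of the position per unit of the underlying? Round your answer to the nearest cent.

PV(remaining dividends) I = 2.17·e^(−0.0664·2/12) + 4.08·e^(−0.0664·3/12) + 2.46·e^(−0.0664·4/12) = 8.5651
Current forward F = (S − I)·e^(rT) = (157.24 − 8.5651)·e^(0.0664·7/12) = 148.6749 × 1.039493 = 154.5465
Value (long) = (F − K)·e^(−rT) = (154.5465 − 142.34) × 0.962007 = 11.7427
Value = $11.74

$11.74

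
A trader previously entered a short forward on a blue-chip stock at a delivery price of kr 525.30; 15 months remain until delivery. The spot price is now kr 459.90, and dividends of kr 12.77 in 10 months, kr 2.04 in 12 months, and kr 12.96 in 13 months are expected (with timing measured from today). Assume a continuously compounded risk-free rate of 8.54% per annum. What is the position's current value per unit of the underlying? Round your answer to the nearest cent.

PV(remaining dividends) I = 12.77·e^(−0.0854·10/12) + 2.04·e^(−0.0854·12/12) + 12.96·e^(−0.0854·13/12) = 25.5806
Current forward F = (S − I)·e^(rT) = (459.90 − 25.5806)·e^(0.0854·15/12) = 434.3194 × 1.112656 = 483.2481
Value (long) = (F − K)·e^(−rT) = (483.2481 − 525.30) × 0.898750 = -37.7941
Short position value = −(long value) = kr 37.79

kr 37.79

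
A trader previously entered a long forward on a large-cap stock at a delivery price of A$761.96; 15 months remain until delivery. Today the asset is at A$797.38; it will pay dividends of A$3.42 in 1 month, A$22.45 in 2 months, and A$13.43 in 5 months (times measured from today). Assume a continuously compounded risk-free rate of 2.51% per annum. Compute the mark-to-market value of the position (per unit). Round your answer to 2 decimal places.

A$19.90

PV(remaining dividends) I = 3.42·e^(−0.0251·1/12) + 22.45·e^(−0.0251·2/12) + 13.43·e^(−0.0251·5/12) = 39.0594
Current forward F = (S − I)·e^(rT) = (797.38 − 39.0594)·e^(0.0251·15/12) = 758.3206 × 1.031872 = 782.4898
Value (long) = (F − K)·e^(−rT) = (782.4898 − 761.96) × 0.969112 = 19.8957
Value = A$19.90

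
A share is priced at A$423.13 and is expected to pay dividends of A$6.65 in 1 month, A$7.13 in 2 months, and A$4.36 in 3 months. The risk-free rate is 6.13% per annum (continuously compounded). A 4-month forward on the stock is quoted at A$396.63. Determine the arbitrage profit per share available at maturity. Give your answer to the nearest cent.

A$16.90 per share

PV(dividends) I = 6.65·e^(−0.0613·1/12) + 7.13·e^(−0.0613·2/12) + 4.36·e^(−0.0613·3/12) = 17.9673
Fair forward F* = (S − I)·e^(rT) = (423.13 − 17.9673)·e^0.020433 = 405.1627 × 1.020643 = 413.5265
Market A$396.63 < fair 413.5265: forward underpriced → reverse cash-and-carry (short the stock, invest proceeds at r, pay the dividends, go long the forward).
Profit at T = |F_mkt − F*| = |396.63 − 413.5265| = A$16.90 per share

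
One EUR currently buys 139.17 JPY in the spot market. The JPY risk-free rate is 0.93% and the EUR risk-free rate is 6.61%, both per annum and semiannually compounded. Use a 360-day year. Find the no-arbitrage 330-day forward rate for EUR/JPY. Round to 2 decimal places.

By covered interest parity, F = S · (1+r_JPY/2)^(2T) / (1+r_EUR/2)^(2T)
= 139.17 × 1.008542 / 1.061425 = 139.17 × 0.950177
F = 132.24 JPY per EUR

132.24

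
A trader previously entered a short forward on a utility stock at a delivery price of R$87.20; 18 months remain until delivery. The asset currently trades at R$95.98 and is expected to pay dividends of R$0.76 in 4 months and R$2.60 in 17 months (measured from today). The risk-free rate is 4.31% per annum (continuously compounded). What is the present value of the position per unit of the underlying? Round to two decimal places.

-R$11.04

PV(remaining dividends) I = 0.76·e^(−0.0431·4/12) + 2.60·e^(−0.0431·17/12) = 3.1952
Current forward F = (S − I)·e^(rT) = (95.98 − 3.1952)·e^(0.0431·18/12) = 92.7848 × 1.066786 = 98.9815
Value (long) = (F − K)·e^(−rT) = (98.9815 − 87.20) × 0.937395 = 11.0439
Short position value = −(long value) = -R$11.04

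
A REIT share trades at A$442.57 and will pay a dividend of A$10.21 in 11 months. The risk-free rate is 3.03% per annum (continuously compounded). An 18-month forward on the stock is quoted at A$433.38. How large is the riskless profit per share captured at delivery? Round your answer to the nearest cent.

PV(dividends) I = 10.21·e^(−0.0303·11/12) = 9.9303
Fair forward F* = (S − I)·e^(rT) = (442.57 − 9.9303)·e^0.045450 = 432.6397 × 1.046499 = 452.7570
Market A$433.38 < fair 452.7570: forward underpriced → reverse cash-and-carry (short the stock, invest proceeds at r, pay the dividends, go long the forward).
Profit at T = |F_mkt − F*| = |433.38 − 452.7570| = A$19.38 per share

A$19.38 per share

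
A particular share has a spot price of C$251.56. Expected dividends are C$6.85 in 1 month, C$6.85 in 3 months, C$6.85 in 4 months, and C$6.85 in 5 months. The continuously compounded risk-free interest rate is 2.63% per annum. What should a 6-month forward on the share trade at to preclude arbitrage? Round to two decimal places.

C$227.32

PV(dividends) I = 6.85·e^(−0.0263·1/12) + 6.85·e^(−0.0263·3/12) + 6.85·e^(−0.0263·4/12) + 6.85·e^(−0.0263·5/12)
I = 6.8350 + 6.8051 + 6.7902 + 6.7753 = 27.2056
F = (S − I)·e^(rT) = (251.56 − 27.2056) · e^(0.0263·6/12)
= 224.3544 · e^0.013150 = 224.3544 × 1.013237 = C$227.32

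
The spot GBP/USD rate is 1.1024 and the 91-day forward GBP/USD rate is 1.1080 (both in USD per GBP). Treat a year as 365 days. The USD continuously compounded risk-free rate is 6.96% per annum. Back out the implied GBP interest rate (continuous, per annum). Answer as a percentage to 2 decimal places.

4.93%

F = S·e^((r_USD − r_GBP)T) ⇒ r_GBP = r_USD − ln(F/S)/T
ln(1.1080/1.1024) = 0.005067; /(91/365) = 0.020324
r_GBP = 0.0696 − 0.020324 = 0.049276
r_GBP = 4.93%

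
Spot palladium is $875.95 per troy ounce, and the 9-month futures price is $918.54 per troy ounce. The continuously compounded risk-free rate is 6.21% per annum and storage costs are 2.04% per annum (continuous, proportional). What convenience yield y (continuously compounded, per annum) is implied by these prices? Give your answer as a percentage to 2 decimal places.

F = S·e^((r+u−y)T) ⇒ (r+u−y) = ln(F/S)/T
ln(918.54/875.95) = 0.047476; /T ⇒ 0.063301
y = r + u − ln(F/S)/T = 0.0621 + 0.0204 − 0.063301 = 0.019199
y = 1.92%

1.92%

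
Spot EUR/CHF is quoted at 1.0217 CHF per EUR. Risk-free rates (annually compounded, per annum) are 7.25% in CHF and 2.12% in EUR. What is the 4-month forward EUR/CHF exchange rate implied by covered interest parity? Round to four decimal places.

By covered interest parity, F = S · (1+r_CHF)^T / (1+r_EUR)^T
= 1.0217 × 1.023605 / 1.007017 = 1.0217 × 1.016472
F = 1.0385 CHF per EUR

1.0385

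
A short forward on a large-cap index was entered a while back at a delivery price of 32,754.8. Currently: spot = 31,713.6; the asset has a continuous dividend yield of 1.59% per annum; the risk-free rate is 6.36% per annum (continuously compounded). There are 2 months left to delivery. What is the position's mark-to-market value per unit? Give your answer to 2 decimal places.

779.76

Current fair forward for the remaining 2 months: F = S·e^((r − q)·T), (r − q) = 0.0636 − 0.0159 = 0.0477
F = 31713.6 · e^(0.0477 × 2/12) = 31713.6 × 1.00798169 = 31966.7281
Value of long forward = (F − K)·e^(−rT) = (31966.7281 − 32754.8) · e^(−0.0636·2/12)
= -788.0719 × 0.98945598 = -779.76
Short position value = −(long value) = 779.76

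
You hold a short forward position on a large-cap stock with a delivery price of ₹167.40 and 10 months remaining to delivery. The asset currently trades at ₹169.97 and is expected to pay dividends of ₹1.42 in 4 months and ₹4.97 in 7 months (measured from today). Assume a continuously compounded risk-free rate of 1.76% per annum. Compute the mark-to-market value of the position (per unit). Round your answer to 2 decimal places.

₹1.32

PV(remaining dividends) I = 1.42·e^(−0.0176·4/12) + 4.97·e^(−0.0176·7/12) = 6.3309
Current forward F = (S − I)·e^(rT) = (169.97 − 6.3309)·e^(0.0176·10/12) = 163.6391 × 1.014775 = 166.0569
Value (long) = (F − K)·e^(−rT) = (166.0569 − 167.40) × 0.985440 = -1.3235
Short position value = −(long value) = ₹1.32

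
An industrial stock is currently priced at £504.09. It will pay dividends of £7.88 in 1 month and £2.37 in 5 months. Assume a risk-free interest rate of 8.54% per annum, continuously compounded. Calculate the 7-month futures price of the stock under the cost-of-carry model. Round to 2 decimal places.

PV(dividends) I = 7.88·e^(−0.0854·1/12) + 2.37·e^(−0.0854·5/12)
I = 7.8241 + 2.2872 = 10.1113
F = (S − I)·e^(rT) = (504.09 − 10.1113) · e^(0.0854·7/12)
= 493.9787 · e^0.049817 = 493.9787 × 1.051079 = £519.21

£519.21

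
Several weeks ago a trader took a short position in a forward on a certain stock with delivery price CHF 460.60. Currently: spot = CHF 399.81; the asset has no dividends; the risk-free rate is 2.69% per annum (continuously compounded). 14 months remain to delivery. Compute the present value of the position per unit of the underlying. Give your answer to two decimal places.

Current fair forward for the remaining 14 months: F = S·e^(r·T), r = 0.0269
F = 399.81 · e^(0.0269 × 14/12) = 399.81 × 1.031881 = 412.5563
Value of long forward = (F − K)·e^(−rT) = (412.5563 − 460.60) · e^(−0.0269·14/12)
= -48.0437 × 0.969104 = -46.56
Short position value = −(long value) = CHF 46.56

CHF 46.56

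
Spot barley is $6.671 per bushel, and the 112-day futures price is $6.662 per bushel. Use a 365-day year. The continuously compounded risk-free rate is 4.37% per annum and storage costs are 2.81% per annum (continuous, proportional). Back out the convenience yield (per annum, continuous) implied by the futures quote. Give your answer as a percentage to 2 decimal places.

7.62%

F = S·e^((r+u−y)T) ⇒ (r+u−y) = ln(F/S)/T
ln(6.662/6.671) = -0.001350; /T ⇒ -0.004400
y = r + u − ln(F/S)/T = 0.0437 + 0.0281 + 0.004400 = 0.076200
y = 7.62%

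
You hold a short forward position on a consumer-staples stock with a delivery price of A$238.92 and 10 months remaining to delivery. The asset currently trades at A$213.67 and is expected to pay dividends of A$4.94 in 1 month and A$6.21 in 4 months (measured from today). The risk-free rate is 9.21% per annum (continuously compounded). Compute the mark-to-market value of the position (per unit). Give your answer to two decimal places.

A$18.52

PV(remaining dividends) I = 4.94·e^(−0.0921·1/12) + 6.21·e^(−0.0921·4/12) = 10.9245
Current forward F = (S − I)·e^(rT) = (213.67 − 10.9245)·e^(0.0921·10/12) = 202.7455 × 1.079772 = 218.9189
Value (long) = (F − K)·e^(−rT) = (218.9189 − 238.92) × 0.926121 = -18.5234
Short position value = −(long value) = A$18.52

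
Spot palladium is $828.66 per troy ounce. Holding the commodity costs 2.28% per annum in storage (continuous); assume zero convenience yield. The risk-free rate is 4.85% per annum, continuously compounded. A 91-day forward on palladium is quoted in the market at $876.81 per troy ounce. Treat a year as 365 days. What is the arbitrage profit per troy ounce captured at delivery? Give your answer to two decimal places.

Fair forward: F* = S·e^(carry·T), with carry = (r + u) = 0.0485 + 0.0228 = 0.0713
F* = 828.66 · e^(0.0713 × 91/365) = 828.66 · e^0.017776 = 828.66 × 1.017935 = $843.5220
Market $876.81 > fair $843.5220: forward overpriced → cash-and-carry (buy spot, short the forward).
At maturity, profit = |F_mkt − F*| = |876.81 − 843.5220| = $33.29 per troy ounce

$33.29 per troy ounce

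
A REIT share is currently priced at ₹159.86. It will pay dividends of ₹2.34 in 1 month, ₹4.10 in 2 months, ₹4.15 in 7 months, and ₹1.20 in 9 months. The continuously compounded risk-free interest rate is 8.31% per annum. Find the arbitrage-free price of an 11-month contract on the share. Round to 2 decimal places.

PV(dividends) I = 2.34·e^(−0.0831·1/12) + 4.10·e^(−0.0831·2/12) + 4.15·e^(−0.0831·7/12) + 1.20·e^(−0.0831·9/12)
I = 2.3239 + 4.0436 + 3.9536 + 1.1275 = 11.4486
F = (S − I)·e^(rT) = (159.86 − 11.4486) · e^(0.0831·11/12)
= 148.4114 · e^0.076175 = 148.4114 × 1.079151 = ₹160.16

₹160.16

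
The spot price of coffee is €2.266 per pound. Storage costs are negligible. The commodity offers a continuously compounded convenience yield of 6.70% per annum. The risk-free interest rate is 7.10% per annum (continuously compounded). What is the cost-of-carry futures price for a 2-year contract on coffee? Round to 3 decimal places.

€2.284 per pound

Net carry = r + u − y = 0.0710 + 0.0000 − 0.0670 = 0.0040
F = S·e^((r+u−y)T) = 2.266 · e^(0.0040 × 2) = 2.266 · e^0.008000
= 2.266 × 1.008032 = €2.284 per pound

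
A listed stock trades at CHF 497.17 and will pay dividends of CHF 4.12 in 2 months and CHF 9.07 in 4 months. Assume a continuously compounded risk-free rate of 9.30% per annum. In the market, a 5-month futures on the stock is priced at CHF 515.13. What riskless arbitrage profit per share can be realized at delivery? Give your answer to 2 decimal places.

PV(dividends) I = 4.12·e^(−0.0930·2/12) + 9.07·e^(−0.0930·4/12) = 12.8498
Fair futures F* = (S − I)·e^(rT) = (497.17 − 12.8498)·e^0.038750 = 484.3202 × 1.039511 = 503.4562
Market CHF 515.13 > fair 503.4562: forward overpriced → cash-and-carry (borrow at r, buy the stock and collect the dividends, short the forward).
Profit at T = |F_mkt − F*| = |515.13 − 503.4562| = CHF 11.67 per share

CHF 11.67 per share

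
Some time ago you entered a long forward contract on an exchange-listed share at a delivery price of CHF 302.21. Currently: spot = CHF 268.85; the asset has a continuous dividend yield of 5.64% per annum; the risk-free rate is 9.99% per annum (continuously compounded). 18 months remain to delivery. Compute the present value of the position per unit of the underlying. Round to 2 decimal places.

Current fair forward for the remaining 18 months: F = S·e^((r − q)·T), (r − q) = 0.0999 − 0.0564 = 0.0435
F = 268.85 · e^(0.0435 × 18/12) = 268.85 × 1.067426 = 286.9775
Value of long forward = (F − K)·e^(−rT) = (286.9775 − 302.21) · e^(−0.0999·18/12)
= -15.2325 × 0.860837 = -13.11

-CHF 13.11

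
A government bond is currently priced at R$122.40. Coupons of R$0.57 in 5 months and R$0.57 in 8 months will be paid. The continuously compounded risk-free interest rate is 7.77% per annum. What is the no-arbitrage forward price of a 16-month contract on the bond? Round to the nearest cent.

R$134.55

PV(coupons) I = 0.57·e^(−0.0777·5/12) + 0.57·e^(−0.0777·8/12)
I = 0.5518 + 0.5412 = 1.0930
F = (S − I)·e^(rT) = (122.40 − 1.0930) · e^(0.0777·16/12)
= 121.3070 · e^0.103600 = 121.3070 × 1.109157 = R$134.55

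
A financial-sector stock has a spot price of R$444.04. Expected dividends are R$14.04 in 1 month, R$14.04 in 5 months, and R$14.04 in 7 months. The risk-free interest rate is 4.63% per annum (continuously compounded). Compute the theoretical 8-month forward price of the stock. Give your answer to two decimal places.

R$415.24

PV(dividends) I = 14.04·e^(−0.0463·1/12) + 14.04·e^(−0.0463·5/12) + 14.04·e^(−0.0463·7/12)
I = 13.9859 + 13.7717 + 13.6659 = 41.4235
F = (S − I)·e^(rT) = (444.04 − 41.4235) · e^(0.0463·8/12)
= 402.6165 · e^0.030867 = 402.6165 × 1.031348 = R$415.24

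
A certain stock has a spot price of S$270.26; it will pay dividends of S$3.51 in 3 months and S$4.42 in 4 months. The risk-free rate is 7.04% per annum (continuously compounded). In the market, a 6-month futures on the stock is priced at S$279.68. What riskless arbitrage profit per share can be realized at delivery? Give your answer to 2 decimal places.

PV(dividends) I = 3.51·e^(−0.0704·3/12) + 4.42·e^(−0.0704·4/12) = 7.7662
Fair futures F* = (S − I)·e^(rT) = (270.26 − 7.7662)·e^0.035200 = 262.4938 × 1.035827 = 271.8982
Market S$279.68 > fair 271.8982: forward overpriced → cash-and-carry (borrow at r, buy the stock and collect the dividends, short the forward).
Profit at T = |F_mkt − F*| = |279.68 − 271.8982| = S$7.78 per share

S$7.78 per share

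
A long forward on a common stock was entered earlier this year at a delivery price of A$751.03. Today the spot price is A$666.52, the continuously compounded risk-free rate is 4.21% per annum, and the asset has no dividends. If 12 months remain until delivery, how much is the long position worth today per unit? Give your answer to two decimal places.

-A$53.55

Current fair forward for the remaining 12 months: F = S·e^(r·T), r = 0.0421
F = 666.52 · e^(0.0421 × 12/12) = 666.52 × 1.042999 = 695.1797
Value of long forward = (F − K)·e^(−rT) = (695.1797 − 751.03) · e^(−0.0421·12/12)
= -55.8503 × 0.958774 = -53.55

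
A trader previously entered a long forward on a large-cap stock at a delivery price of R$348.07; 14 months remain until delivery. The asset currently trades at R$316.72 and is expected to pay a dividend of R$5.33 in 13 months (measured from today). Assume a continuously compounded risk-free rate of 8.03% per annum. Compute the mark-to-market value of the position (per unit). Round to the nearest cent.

-R$5.11

PV(remaining dividends) I = 5.33·e^(−0.0803·13/12) = 4.8859
Current forward F = (S − I)·e^(rT) = (316.72 − 4.8859)·e^(0.0803·14/12) = 311.8341 × 1.098212 = 342.4600
Value (long) = (F − K)·e^(−rT) = (342.4600 − 348.07) × 0.910571 = -5.1083
Value = -R$5.11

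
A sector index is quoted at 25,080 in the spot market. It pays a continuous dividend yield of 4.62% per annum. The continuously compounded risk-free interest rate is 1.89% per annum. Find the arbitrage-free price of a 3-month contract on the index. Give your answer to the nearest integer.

F = S·e^((r − q)T) = 25080 · e^((0.0189 − 0.0462) × 3/12)
= 25080 · e^-0.006825 = 25080 × 0.993198
F = 24,909

24,909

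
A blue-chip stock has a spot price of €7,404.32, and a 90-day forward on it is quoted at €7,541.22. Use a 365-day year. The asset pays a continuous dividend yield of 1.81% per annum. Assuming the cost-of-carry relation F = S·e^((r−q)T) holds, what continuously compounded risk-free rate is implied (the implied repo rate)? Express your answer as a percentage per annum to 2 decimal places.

From F = S·e^((r−q)T): (r − q) = ln(F/S)/T
ln(7541.22/7404.32) = ln(1.018489) = 0.018320
(r − q) = 0.018320 / (90/365) = 0.074298
r = ln(F/S)/T + q = 0.074298 + 0.0181 = 0.092398
r = 9.24%

9.24%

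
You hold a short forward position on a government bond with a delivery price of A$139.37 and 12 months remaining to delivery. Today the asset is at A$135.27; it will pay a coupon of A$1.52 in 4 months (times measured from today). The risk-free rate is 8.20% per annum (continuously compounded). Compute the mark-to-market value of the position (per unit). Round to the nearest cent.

-A$5.39

PV(remaining coupons) I = 1.52·e^(−0.0820·4/12) = 1.4790
Current forward F = (S − I)·e^(rT) = (135.27 − 1.4790)·e^(0.0820·12/12) = 133.7910 × 1.085456 = 145.2242
Value (long) = (F − K)·e^(−rT) = (145.2242 − 139.37) × 0.921272 = 5.3933
Short position value = −(long value) = -A$5.39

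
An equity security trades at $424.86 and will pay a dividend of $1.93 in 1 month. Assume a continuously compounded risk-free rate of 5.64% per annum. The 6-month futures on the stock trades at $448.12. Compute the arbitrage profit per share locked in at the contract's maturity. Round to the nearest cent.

$13.08 per share

PV(dividends) I = 1.93·e^(−0.0564·1/12) = 1.9210
Fair futures F* = (S − I)·e^(rT) = (424.86 − 1.9210)·e^0.028200 = 422.9390 × 1.028601 = 435.0355
Market $448.12 > fair 435.0355: forward overpriced → cash-and-carry (borrow at r, buy the stock and collect the dividends, short the forward).
Profit at T = |F_mkt − F*| = |448.12 − 435.0355| = $13.08 per share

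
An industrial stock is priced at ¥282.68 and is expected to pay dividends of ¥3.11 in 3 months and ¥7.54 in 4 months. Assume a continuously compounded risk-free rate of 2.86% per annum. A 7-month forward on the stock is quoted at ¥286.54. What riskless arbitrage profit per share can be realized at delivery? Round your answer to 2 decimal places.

¥9.84 per share

PV(dividends) I = 3.11·e^(−0.0286·3/12) + 7.54·e^(−0.0286·4/12) = 10.5563
Fair forward F* = (S − I)·e^(rT) = (282.68 − 10.5563)·e^0.016683 = 272.1237 × 1.016823 = 276.7016
Market ¥286.54 > fair 276.7016: forward overpriced → cash-and-carry (borrow at r, buy the stock and collect the dividends, short the forward).
Profit at T = |F_mkt − F*| = |286.54 − 276.7016| = ¥9.84 per share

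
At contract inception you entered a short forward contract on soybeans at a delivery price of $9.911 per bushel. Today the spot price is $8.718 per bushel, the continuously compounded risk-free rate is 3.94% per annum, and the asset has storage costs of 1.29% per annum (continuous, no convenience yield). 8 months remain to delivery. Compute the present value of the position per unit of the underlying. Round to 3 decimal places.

$0.861 per bushel

Current fair forward for the remaining 8 months: F = S·e^((r + u)·T), (r + u) = 0.0394 + 0.0129 = 0.0523
F = 8.718 · e^(0.0523 × 8/12) = 8.718 × 1.035482 = 9.0273
Value of long forward = (F − K)·e^(−rT) = (9.0273 − 9.911) · e^(−0.0394·8/12)
= -0.8837 × 0.974075 = -0.861
Short position value = −(long value) = $0.861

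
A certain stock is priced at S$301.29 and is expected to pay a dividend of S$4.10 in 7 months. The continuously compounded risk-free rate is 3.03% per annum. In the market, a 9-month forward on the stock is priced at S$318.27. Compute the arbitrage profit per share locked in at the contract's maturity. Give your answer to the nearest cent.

S$14.18 per share

PV(dividends) I = 4.10·e^(−0.0303·7/12) = 4.0282
Fair forward F* = (S − I)·e^(rT) = (301.29 − 4.0282)·e^0.022725 = 297.2618 × 1.022985 = 304.0944
Market S$318.27 > fair 304.0944: forward overpriced → cash-and-carry (borrow at r, buy the stock and collect the dividends, short the forward).
Profit at T = |F_mkt − F*| = |318.27 − 304.0944| = S$14.18 per share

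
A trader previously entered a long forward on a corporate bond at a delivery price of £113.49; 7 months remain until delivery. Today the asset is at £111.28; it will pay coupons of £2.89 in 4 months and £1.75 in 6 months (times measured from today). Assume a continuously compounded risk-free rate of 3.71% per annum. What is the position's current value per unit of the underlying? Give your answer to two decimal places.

-£4.35

PV(remaining coupons) I = 2.89·e^(−0.0371·4/12) + 1.75·e^(−0.0371·6/12) = 4.5723
Current forward F = (S − I)·e^(rT) = (111.28 − 4.5723)·e^(0.0371·7/12) = 106.7077 × 1.021878 = 109.0423
Value (long) = (F − K)·e^(−rT) = (109.0423 − 113.49) × 0.978591 = -4.3525
Value = -£4.35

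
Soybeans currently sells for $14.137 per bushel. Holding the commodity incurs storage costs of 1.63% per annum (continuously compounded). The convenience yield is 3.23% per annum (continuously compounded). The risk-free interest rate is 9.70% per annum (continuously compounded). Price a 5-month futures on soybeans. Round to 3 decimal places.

$14.622 per bushel

Net carry = r + u − y = 0.0970 + 0.0163 − 0.0323 = 0.0810
F = S·e^((r+u−y)T) = 14.137 · e^(0.0810 × 5/12) = 14.137 · e^0.033750
= 14.137 × 1.034326 = $14.622 per bushel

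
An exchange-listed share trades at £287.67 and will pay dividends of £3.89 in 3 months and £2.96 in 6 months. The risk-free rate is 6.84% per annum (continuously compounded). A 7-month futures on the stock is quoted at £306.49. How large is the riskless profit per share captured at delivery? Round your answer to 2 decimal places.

£14.07 per share

PV(dividends) I = 3.89·e^(−0.0684·3/12) + 2.96·e^(−0.0684·6/12) = 6.6845
Fair futures F* = (S − I)·e^(rT) = (287.67 − 6.6845)·e^0.039900 = 280.9855 × 1.040707 = 292.4236
Market £306.49 > fair 292.4236: forward overpriced → cash-and-carry (borrow at r, buy the stock and collect the dividends, short the forward).
Profit at T = |F_mkt − F*| = |306.49 − 292.4236| = £14.07 per share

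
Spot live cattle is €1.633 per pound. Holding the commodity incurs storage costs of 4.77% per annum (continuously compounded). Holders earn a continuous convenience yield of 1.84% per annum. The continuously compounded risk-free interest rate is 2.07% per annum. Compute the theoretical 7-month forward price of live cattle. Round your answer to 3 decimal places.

Net carry = r + u − y = 0.0207 + 0.0477 − 0.0184 = 0.0500
F = S·e^((r+u−y)T) = 1.633 · e^(0.0500 × 7/12) = 1.633 · e^0.029167
= 1.633 × 1.029597 = €1.681 per pound

€1.681 per pound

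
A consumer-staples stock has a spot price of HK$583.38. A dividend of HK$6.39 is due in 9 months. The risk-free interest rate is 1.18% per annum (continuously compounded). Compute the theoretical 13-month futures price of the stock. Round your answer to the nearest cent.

HK$584.47

PV(dividends) I = 6.39·e^(−0.0118·9/12)
I = 6.3337
F = (S − I)·e^(rT) = (583.38 − 6.3337) · e^(0.0118·13/12)
= 577.0463 · e^0.012783 = 577.0463 × 1.012865 = HK$584.47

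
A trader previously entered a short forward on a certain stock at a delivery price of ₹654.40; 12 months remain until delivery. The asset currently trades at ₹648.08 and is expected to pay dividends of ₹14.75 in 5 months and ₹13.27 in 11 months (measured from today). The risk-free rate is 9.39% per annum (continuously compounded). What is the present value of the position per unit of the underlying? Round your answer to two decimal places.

-₹25.97

PV(remaining dividends) I = 14.75·e^(−0.0939·5/12) + 13.27·e^(−0.0939·11/12) = 26.3596
Current forward F = (S − I)·e^(rT) = (648.08 − 26.3596)·e^(0.0939·12/12) = 621.7204 × 1.098450 = 682.9288
Value (long) = (F − K)·e^(−rT) = (682.9288 − 654.40) × 0.910374 = 25.9719
Short position value = −(long value) = -₹25.97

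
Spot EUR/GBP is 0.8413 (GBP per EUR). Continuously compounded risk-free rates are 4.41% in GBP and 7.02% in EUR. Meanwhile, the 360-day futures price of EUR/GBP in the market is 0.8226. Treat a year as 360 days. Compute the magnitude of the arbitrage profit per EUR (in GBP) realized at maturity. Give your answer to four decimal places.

Fair futures: F* = S·e^(carry·T), with carry = (r_GBP − r_EUR) = 0.0441 − 0.0702 = -0.0261
F* = 0.8413 · e^(-0.0261 × 360/360) = 0.8413 · e^-0.026100 = 0.8413 × 0.974238 = 0.8196
Market 0.8226 > fair 0.8196: forward overpriced → cash-and-carry (buy spot, short the forward).
At maturity, profit = |F_mkt − F*| = |0.8226 − 0.8196| = 0.0030 per EUR (in GBP)

0.0030 per EUR (in GBP)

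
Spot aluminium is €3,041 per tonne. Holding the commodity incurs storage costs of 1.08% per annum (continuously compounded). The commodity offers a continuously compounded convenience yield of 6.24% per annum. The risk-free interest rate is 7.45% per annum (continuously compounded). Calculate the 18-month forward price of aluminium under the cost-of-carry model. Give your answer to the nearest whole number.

Net carry = r + u − y = 0.0745 + 0.0108 − 0.0624 = 0.0229
F = S·e^((r+u−y)T) = 3041 · e^(0.0229 × 18/12) = 3041 · e^0.034350
= 3041 × 1.034947 = €3,147 per tonne

€3,147 per tonne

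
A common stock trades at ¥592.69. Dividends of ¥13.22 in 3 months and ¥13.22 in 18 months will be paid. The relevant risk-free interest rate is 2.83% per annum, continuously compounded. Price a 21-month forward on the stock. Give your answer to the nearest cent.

PV(dividends) I = 13.22·e^(−0.0283·3/12) + 13.22·e^(−0.0283·18/12)
I = 13.1268 + 12.6706 = 25.7974
F = (S − I)·e^(rT) = (592.69 − 25.7974) · e^(0.0283·21/12)
= 566.8926 · e^0.049525 = 566.8926 × 1.050772 = ¥595.67

¥595.67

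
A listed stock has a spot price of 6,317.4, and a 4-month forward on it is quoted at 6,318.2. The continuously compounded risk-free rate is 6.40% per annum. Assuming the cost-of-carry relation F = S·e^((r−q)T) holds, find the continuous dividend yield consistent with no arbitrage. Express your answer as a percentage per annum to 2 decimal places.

6.36%

From F = S·e^((r−q)T): (r − q) = ln(F/S)/T
ln(6318.2/6317.4) = ln(1.000127) = 0.000127
(r − q) = 0.000127 / (4/12) = 0.000381
q = r − ln(F/S)/T = 0.0640 − 0.000381 = 0.063619
q = 6.36%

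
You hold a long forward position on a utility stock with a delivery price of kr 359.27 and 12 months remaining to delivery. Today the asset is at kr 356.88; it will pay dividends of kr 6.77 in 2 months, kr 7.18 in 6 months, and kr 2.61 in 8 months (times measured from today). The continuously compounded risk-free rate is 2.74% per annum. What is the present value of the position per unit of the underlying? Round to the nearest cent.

PV(remaining dividends) I = 6.77·e^(−0.0274·2/12) + 7.18·e^(−0.0274·6/12) + 2.61·e^(−0.0274·8/12) = 16.3842
Current forward F = (S − I)·e^(rT) = (356.88 − 16.3842)·e^(0.0274·12/12) = 340.4958 × 1.027779 = 349.9544
Value (long) = (F − K)·e^(−rT) = (349.9544 − 359.27) × 0.972972 = -9.0638
Value = -kr 9.06

-kr 9.06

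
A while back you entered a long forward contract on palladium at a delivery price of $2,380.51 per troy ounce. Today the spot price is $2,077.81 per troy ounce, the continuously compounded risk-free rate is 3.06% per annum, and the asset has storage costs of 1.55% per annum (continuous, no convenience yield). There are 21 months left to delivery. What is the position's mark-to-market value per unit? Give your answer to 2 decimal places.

-$121.44 per troy ounce

Current fair forward for the remaining 21 months: F = S·e^((r + u)·T), (r + u) = 0.0306 + 0.0155 = 0.0461
F = 2077.81 · e^(0.0461 × 21/12) = 2077.81 × 1.08401853 = 2252.3845
Value of long forward = (F − K)·e^(−rT) = (2252.3845 − 2380.51) · e^(−0.0306·21/12)
= -128.1255 × 0.94785855 = -121.44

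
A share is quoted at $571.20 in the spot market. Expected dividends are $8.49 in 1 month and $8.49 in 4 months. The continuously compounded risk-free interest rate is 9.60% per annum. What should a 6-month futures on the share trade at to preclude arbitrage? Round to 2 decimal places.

$581.82

PV(dividends) I = 8.49·e^(−0.0960·1/12) + 8.49·e^(−0.0960·4/12)
I = 8.4224 + 8.2226 = 16.6450
F = (S − I)·e^(rT) = (571.20 − 16.6450) · e^(0.0960·6/12)
= 554.5550 · e^0.048000 = 554.5550 × 1.049171 = $581.82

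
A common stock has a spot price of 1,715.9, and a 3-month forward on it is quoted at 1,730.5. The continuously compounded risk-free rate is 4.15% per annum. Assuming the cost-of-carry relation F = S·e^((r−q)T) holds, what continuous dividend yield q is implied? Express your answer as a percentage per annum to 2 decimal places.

From F = S·e^((r−q)T): (r − q) = ln(F/S)/T
ln(1730.5/1715.9) = ln(1.008509) = 0.008473
(r − q) = 0.008473 / (3/12) = 0.033892
q = r − ln(F/S)/T = 0.0415 − 0.033892 = 0.007608
q = 0.76%

0.76%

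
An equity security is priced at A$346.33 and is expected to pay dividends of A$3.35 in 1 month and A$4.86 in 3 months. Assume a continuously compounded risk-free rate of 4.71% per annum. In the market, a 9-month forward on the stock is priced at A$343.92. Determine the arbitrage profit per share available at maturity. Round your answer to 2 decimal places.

A$6.43 per share

PV(dividends) I = 3.35·e^(−0.0471·1/12) + 4.86·e^(−0.0471·3/12) = 8.1400
Fair forward F* = (S − I)·e^(rT) = (346.33 − 8.1400)·e^0.035325 = 338.1900 × 1.035956 = 350.3500
Market A$343.92 < fair 350.3500: forward underpriced → reverse cash-and-carry (short the stock, invest proceeds at r, pay the dividends, go long the forward).
Profit at T = |F_mkt − F*| = |343.92 − 350.3500| = A$6.43 per share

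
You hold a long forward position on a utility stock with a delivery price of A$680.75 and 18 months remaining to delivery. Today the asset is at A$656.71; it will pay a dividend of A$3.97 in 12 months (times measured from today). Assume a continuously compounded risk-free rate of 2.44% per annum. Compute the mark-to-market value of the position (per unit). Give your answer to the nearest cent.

PV(remaining dividends) I = 3.97·e^(−0.0244·12/12) = 3.8743
Current forward F = (S − I)·e^(rT) = (656.71 − 3.8743)·e^(0.0244·18/12) = 652.8357 × 1.037278 = 677.1721
Value (long) = (F − K)·e^(−rT) = (677.1721 − 680.75) × 0.964062 = -3.4493
Value = -A$3.45

-A$3.45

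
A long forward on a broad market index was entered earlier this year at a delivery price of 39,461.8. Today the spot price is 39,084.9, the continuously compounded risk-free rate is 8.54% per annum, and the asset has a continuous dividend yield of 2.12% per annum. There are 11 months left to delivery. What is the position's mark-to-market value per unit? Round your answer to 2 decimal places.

Current fair forward for the remaining 11 months: F = S·e^((r − q)·T), (r − q) = 0.0854 − 0.0212 = 0.0642
F = 39084.9 · e^(0.0642 × 11/12) = 39084.9 × 1.06061614 = 41454.0758
Value of long forward = (F − K)·e^(−rT) = (41454.0758 − 39461.8) · e^(−0.0854·11/12)
= 1992.2758 × 0.92470239 = 1842.26

1842.26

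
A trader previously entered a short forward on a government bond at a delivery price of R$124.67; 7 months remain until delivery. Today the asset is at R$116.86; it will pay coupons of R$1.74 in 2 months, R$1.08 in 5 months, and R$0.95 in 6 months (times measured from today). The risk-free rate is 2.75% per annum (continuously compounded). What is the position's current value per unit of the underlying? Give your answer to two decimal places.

R$9.56

PV(remaining coupons) I = 1.74·e^(−0.0275·2/12) + 1.08·e^(−0.0275·5/12) + 0.95·e^(−0.0275·6/12) = 3.7368
Current forward F = (S − I)·e^(rT) = (116.86 − 3.7368)·e^(0.0275·7/12) = 113.1232 × 1.016171 = 114.9525
Value (long) = (F − K)·e^(−rT) = (114.9525 − 124.67) × 0.984086 = -9.5629
Short position value = −(long value) = R$9.56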